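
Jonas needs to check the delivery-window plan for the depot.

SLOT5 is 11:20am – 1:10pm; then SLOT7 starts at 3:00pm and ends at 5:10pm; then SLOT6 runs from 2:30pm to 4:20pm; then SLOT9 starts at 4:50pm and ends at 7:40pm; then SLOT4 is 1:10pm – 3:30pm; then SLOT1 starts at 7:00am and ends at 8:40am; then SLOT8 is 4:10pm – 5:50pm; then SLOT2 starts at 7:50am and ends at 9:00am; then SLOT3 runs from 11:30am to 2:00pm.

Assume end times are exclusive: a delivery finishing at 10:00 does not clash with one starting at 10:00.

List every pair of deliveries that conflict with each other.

SLOT1 & SLOT2, SLOT3 & SLOT4, SLOT3 & SLOT5, SLOT4 & SLOT6, SLOT4 & SLOT7, SLOT6 & SLOT7, SLOT6 & SLOT8, SLOT7 & SLOT8, SLOT7 & SLOT9, SLOT8 & SLOT9

Check each pair: they overlap iff neither finishes before the other starts.
Sorted by start: SLOT1, SLOT2, SLOT5, SLOT3, SLOT4, SLOT6, SLOT7, SLOT8, SLOT9.
SLOT2 starts before SLOT1 ends → SLOT1 and SLOT2 overlap.
SLOT5 starts after SLOT1 ends — done with SLOT1.
SLOT5 starts after SLOT2 ends — done with SLOT2.
SLOT3 starts before SLOT5 ends → SLOT5 and SLOT3 overlap.
SLOT4 starts exactly when SLOT5 ends (back-to-back, no overlap) — done with SLOT5.
SLOT4 starts before SLOT3 ends → SLOT3 and SLOT4 overlap.
SLOT6 starts after SLOT3 ends — done with SLOT3.
SLOT6 starts before SLOT4 ends → SLOT4 and SLOT6 overlap.
SLOT7 starts before SLOT4 ends → SLOT4 and SLOT7 overlap.
SLOT8 starts after SLOT4 ends — done with SLOT4.
SLOT7 starts before SLOT6 ends → SLOT6 and SLOT7 overlap.
SLOT8 starts before SLOT6 ends → SLOT6 and SLOT8 overlap.
SLOT9 starts after SLOT6 ends.
SLOT8 starts before SLOT7 ends → SLOT7 and SLOT8 overlap.
SLOT9 starts before SLOT7 ends → SLOT7 and SLOT9 overlap.
SLOT9 starts before SLOT8 ends → SLOT8 and SLOT9 overlap.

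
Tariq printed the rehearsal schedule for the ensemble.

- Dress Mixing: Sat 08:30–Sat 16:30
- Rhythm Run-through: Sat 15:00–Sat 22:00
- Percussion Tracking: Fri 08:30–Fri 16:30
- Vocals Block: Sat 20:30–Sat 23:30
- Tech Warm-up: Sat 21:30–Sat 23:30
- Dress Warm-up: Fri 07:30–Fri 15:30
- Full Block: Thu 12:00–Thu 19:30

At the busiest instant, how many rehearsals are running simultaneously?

Sweep the timeline, counting +1 at each start and −1 at each end (ends before starts at a tie):
Thu 12:00 start Full Block → 1
Thu 19:30 end Full Block → 0
Fri 07:30 start Dress Warm-up → 1
Fri 08:30 start Percussion Tracking → 2
Fri 15:30 end Dress Warm-up → 1
Fri 16:30 end Percussion Tracking → 0
Sat 08:30 start Dress Mixing → 1
Sat 15:00 start Rhythm Run-through → 2
Sat 16:30 end Dress Mixing → 1
Sat 20:30 start Vocals Block → 2
Sat 21:30 start Tech Warm-up → 3
Sat 22:00 end Rhythm Run-through → 2
Sat 23:30 end Tech Warm-up → 1
Sat 23:30 end Vocals Block → 0
Peak is 3, at Sat 21:30 (Rhythm Run-through, Tech Warm-up, Vocals Block).

3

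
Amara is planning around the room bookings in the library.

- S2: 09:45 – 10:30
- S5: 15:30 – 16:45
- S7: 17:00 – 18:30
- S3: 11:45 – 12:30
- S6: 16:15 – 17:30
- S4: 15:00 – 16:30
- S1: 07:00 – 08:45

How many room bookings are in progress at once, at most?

3

Sweep the timeline, counting +1 at each start and −1 at each end (ends before starts at a tie):
07:00 start S1 → 1
08:45 end S1 → 0
09:45 start S2 → 1
10:30 end S2 → 0
11:45 start S3 → 1
12:30 end S3 → 0
15:00 start S4 → 1
15:30 start S5 → 2
16:15 start S6 → 3
16:30 end S4 → 2
16:45 end S5 → 1
17:00 start S7 → 2
17:30 end S6 → 1
18:30 end S7 → 0
Peak is 3, at 16:15 (S4, S5, S6).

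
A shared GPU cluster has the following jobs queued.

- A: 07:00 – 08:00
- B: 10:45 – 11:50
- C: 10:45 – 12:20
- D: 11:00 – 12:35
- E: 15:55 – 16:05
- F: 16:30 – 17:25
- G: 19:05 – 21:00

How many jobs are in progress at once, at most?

3

Walk through starts and ends in time order (an end at T is processed before a start at T):
07:00 start A → 1
08:00 end A → 0
10:45 start B → 1
10:45 start C → 2
11:00 start D → 3
11:50 end B → 2
12:20 end C → 1
12:35 end D → 0
15:55 start E → 1
16:05 end E → 0
16:30 start F → 1
17:25 end F → 0
19:05 start G → 1
21:00 end G → 0
Peak is 3, at 11:00 (B, C, D).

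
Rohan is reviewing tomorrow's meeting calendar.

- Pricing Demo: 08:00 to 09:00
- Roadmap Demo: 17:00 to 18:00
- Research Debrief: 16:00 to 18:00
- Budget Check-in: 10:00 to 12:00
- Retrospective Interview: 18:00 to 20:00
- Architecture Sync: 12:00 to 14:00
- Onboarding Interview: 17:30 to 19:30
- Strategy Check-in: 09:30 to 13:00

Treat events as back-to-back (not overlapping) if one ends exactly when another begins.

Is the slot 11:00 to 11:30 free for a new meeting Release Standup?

Pricing Demo: ends 09:00 at or before Release Standup starts 11:00 → clear.
Strategy Check-in: starts 09:30 before Release Standup ends 11:30, and ends 13:00 after Release Standup starts 11:00 → overlap.
Budget Check-in: starts 10:00 before Release Standup ends 11:30, and ends 12:00 after Release Standup starts 11:00 → overlap.
Architecture Sync: starts 12:00 at or after Release Standup ends 11:30 → clear.
Research Debrief: starts 16:00 at or after Release Standup ends 11:30 → clear.
Roadmap Demo: starts 17:00 at or after Release Standup ends 11:30 → clear.
Onboarding Interview: starts 17:30 at or after Release Standup ends 11:30 → clear.
Retrospective Interview: starts 18:00 at or after Release Standup ends 11:30 → clear.
Release Standup overlaps Budget Check-in, Strategy Check-in.

No — it overlaps Budget Check-in, Strategy Check-in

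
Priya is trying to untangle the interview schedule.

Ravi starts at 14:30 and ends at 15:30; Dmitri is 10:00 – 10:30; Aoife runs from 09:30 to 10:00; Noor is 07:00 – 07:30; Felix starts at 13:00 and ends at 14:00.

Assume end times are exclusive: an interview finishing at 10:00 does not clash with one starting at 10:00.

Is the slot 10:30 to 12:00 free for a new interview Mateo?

Noor: ends 07:30 at or before Mateo starts 10:30 → clear.
Aoife: ends 10:00 at or before Mateo starts 10:30 → clear.
Dmitri: ends 10:30 at or before Mateo starts 10:30 → clear.
Felix: starts 13:00 at or after Mateo ends 12:00 → clear.
Ravi: starts 14:30 at or after Mateo ends 12:00 → clear.

Yes — the slot is free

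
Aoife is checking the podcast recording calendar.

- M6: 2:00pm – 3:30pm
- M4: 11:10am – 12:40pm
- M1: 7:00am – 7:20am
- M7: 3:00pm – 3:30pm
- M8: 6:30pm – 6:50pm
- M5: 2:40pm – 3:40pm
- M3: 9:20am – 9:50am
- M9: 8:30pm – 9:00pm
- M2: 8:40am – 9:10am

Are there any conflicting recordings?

Two intervals overlap when each starts before the other ends.
Sorted by start: M1, M2, M3, M4, M6, M5, M7, M8, M9.
M2 starts after M1 ends — done with M1.
M3 starts after M2 ends — done with M2.
M4 starts after M3 ends — done with M3.
M6 starts after M4 ends — done with M4.
M5 starts before M6 ends → M6 and M5 overlap.
That's a conflict, so the schedule is not conflict-free.

Yes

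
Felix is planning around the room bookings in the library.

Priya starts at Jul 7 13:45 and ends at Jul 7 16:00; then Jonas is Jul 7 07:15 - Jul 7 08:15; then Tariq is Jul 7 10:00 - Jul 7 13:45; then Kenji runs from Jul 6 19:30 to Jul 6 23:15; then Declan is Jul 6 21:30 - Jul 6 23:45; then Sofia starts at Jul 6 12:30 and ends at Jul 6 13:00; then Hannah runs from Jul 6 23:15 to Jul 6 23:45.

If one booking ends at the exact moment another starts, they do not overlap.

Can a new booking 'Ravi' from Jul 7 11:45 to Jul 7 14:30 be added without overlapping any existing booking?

Sofia: ends Jul 6 13:00 at or before Ravi starts Jul 7 11:45 → clear.
Kenji: ends Jul 6 23:15 at or before Ravi starts Jul 7 11:45 → clear.
Declan: ends Jul 6 23:45 at or before Ravi starts Jul 7 11:45 → clear.
Hannah: ends Jul 6 23:45 at or before Ravi starts Jul 7 11:45 → clear.
Jonas: ends Jul 7 08:15 at or before Ravi starts Jul 7 11:45 → clear.
Tariq: starts Jul 7 10:00 before Ravi ends Jul 7 14:30, and ends Jul 7 13:45 after Ravi starts Jul 7 11:45 → overlap.
Priya: starts Jul 7 13:45 before Ravi ends Jul 7 14:30, and ends Jul 7 16:00 after Ravi starts Jul 7 11:45 → overlap.
Ravi overlaps Tariq, Priya.

No — it overlaps Priya, Tariq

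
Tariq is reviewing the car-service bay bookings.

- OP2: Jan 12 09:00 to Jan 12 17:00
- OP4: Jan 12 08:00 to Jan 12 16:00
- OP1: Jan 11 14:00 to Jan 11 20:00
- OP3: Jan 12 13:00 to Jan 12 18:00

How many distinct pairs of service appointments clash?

3

Sorted by start: OP1, OP4, OP2, OP3.
OP4 starts after OP1 ends, so OP1 has no further overlaps.
OP2 starts before OP4 ends → OP4 and OP2 overlap.
OP3 starts before OP4 ends → OP4 and OP3 overlap.
OP3 starts before OP2 ends → OP2 and OP3 overlap.
Overlapping pairs: OP2 & OP3, OP2 & OP4, OP3 & OP4 — 3 in total.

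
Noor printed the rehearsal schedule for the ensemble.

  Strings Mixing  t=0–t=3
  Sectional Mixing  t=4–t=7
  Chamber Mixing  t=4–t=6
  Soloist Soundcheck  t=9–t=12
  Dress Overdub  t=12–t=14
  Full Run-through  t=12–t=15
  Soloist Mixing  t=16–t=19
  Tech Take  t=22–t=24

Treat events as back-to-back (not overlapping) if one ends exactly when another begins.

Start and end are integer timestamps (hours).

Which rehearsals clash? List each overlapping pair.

Sorted by start: Strings Mixing, Sectional Mixing, Chamber Mixing, Soloist Soundcheck, Dress Overdub, Full Run-through, Soloist Mixing, Tech Take.
Sectional Mixing starts after Strings Mixing ends, so nothing later overlaps Strings Mixing either.
Chamber Mixing starts before Sectional Mixing ends → Sectional Mixing and Chamber Mixing overlap.
Soloist Soundcheck starts after Sectional Mixing ends, so nothing later overlaps Sectional Mixing either.
Soloist Soundcheck starts after Chamber Mixing ends, so nothing later overlaps Chamber Mixing either.
Dress Overdub starts exactly when Soloist Soundcheck ends (back-to-back, no overlap), so nothing later overlaps Soloist Soundcheck either.
Full Run-through starts before Dress Overdub ends → Dress Overdub and Full Run-through overlap.
Soloist Mixing starts after Dress Overdub ends, so nothing later overlaps Dress Overdub either.
Soloist Mixing starts after Full Run-through ends, so nothing later overlaps Full Run-through either.
Tech Take starts after Soloist Mixing ends.

Chamber Mixing & Sectional Mixing, Dress Overdub & Full Run-through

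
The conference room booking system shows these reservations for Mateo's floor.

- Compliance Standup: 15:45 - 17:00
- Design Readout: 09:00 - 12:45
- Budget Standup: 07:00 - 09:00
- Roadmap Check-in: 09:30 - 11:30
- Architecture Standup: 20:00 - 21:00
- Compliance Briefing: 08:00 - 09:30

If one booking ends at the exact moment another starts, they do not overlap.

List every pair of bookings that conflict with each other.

Two intervals overlap when each starts before the other ends.
Sorted by start: Budget Standup, Compliance Briefing, Design Readout, Roadmap Check-in, Compliance Standup, Architecture Standup.
Compliance Briefing starts before Budget Standup ends → Budget Standup and Compliance Briefing overlap.
Design Readout starts exactly when Budget Standup ends (back-to-back, no overlap) — done with Budget Standup.
Design Readout starts before Compliance Briefing ends → Compliance Briefing and Design Readout overlap.
Roadmap Check-in starts exactly when Compliance Briefing ends (back-to-back, no overlap) — done with Compliance Briefing.
Roadmap Check-in starts before Design Readout ends → Design Readout and Roadmap Check-in overlap.
Compliance Standup starts after Design Readout ends — done with Design Readout.
Compliance Standup starts after Roadmap Check-in ends — done with Roadmap Check-in.
Architecture Standup starts after Compliance Standup ends.

Budget Standup & Compliance Briefing, Compliance Briefing & Design Readout, Design Readout & Roadmap Check-in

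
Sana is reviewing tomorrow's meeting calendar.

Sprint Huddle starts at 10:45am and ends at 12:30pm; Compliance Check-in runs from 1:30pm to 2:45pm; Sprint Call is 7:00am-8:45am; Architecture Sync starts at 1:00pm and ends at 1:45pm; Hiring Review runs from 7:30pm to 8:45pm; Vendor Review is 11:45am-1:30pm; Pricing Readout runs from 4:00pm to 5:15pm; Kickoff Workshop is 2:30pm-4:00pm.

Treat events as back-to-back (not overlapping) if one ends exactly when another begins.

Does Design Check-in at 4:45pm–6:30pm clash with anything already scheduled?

Sprint Call: ends 8:45am at or before Design Check-in starts 4:45pm → clear.
Sprint Huddle: ends 12:30pm at or before Design Check-in starts 4:45pm → clear.
Vendor Review: ends 1:30pm at or before Design Check-in starts 4:45pm → clear.
Architecture Sync: ends 1:45pm at or before Design Check-in starts 4:45pm → clear.
Compliance Check-in: ends 2:45pm at or before Design Check-in starts 4:45pm → clear.
Kickoff Workshop: ends 4:00pm at or before Design Check-in starts 4:45pm → clear.
Pricing Readout: starts 4:00pm before Design Check-in ends 6:30pm, and ends 5:15pm after Design Check-in starts 4:45pm → overlap.
Hiring Review: starts 7:30pm at or after Design Check-in ends 6:30pm → clear.
Design Check-in overlaps Pricing Readout.

Yes — it overlaps Pricing Readout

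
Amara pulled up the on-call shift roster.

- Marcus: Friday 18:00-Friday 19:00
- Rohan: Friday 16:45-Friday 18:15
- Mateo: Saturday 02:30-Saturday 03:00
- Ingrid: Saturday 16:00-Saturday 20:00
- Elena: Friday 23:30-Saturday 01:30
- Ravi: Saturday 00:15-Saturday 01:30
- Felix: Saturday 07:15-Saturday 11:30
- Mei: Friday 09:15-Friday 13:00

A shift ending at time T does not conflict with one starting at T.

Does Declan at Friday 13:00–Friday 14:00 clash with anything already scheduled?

Mei: ends Friday 13:00 at or before Declan starts Friday 13:00 → clear.
Rohan: starts Friday 16:45 at or after Declan ends Friday 14:00 → clear.
Marcus: starts Friday 18:00 at or after Declan ends Friday 14:00 → clear.
Elena: starts Friday 23:30 at or after Declan ends Friday 14:00 → clear.
Ravi: starts Saturday 00:15 at or after Declan ends Friday 14:00 → clear.
Mateo: starts Saturday 02:30 at or after Declan ends Friday 14:00 → clear.
Felix: starts Saturday 07:15 at or after Declan ends Friday 14:00 → clear.
Ingrid: starts Saturday 16:00 at or after Declan ends Friday 14:00 → clear.

No — it doesn't clash with anything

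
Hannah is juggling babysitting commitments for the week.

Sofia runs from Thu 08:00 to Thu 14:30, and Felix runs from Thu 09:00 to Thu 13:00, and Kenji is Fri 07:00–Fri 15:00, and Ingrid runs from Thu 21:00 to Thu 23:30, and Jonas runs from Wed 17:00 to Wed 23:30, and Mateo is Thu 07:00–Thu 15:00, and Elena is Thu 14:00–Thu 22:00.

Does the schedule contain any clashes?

Yes

Sorted by start: Jonas, Mateo, Sofia, Felix, Elena, Ingrid, Kenji.
Mateo starts after Jonas ends; Jonas is clear from here.
Sofia starts before Mateo ends → Mateo and Sofia overlap.
That's a conflict, so the schedule is not conflict-free.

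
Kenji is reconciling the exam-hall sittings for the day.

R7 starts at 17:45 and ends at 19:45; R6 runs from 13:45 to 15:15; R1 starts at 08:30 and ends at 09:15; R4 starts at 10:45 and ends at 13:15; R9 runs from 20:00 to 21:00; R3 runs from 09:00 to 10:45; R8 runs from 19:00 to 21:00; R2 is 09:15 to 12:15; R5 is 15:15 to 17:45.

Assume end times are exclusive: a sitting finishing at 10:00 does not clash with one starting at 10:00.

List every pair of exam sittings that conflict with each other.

Check each pair: they overlap iff neither finishes before the other starts.
Sorted by start: R1, R3, R2, R4, R6, R5, R7, R8, R9.
R3 starts before R1 ends → R1 and R3 overlap.
R2 starts exactly when R1 ends (back-to-back, no overlap), so nothing later overlaps R1 either.
R2 starts before R3 ends → R3 and R2 overlap.
R4 starts exactly when R3 ends (back-to-back, no overlap), so nothing later overlaps R3 either.
R4 starts before R2 ends → R2 and R4 overlap.
R6 starts after R2 ends, so nothing later overlaps R2 either.
R6 starts after R4 ends, so nothing later overlaps R4 either.
R5 starts exactly when R6 ends (back-to-back, no overlap), so nothing later overlaps R6 either.
R7 starts exactly when R5 ends (back-to-back, no overlap), so nothing later overlaps R5 either.
R8 starts before R7 ends → R7 and R8 overlap.
R9 starts after R7 ends.
R9 starts before R8 ends → R8 and R9 overlap.

R1 & R3, R2 & R3, R2 & R4, R7 & R8, R8 & R9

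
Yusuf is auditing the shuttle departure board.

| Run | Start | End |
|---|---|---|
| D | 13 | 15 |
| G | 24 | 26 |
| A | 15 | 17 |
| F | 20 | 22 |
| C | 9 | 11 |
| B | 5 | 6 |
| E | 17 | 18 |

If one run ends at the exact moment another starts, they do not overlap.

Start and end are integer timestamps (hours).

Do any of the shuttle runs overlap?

Two intervals overlap when each starts before the other ends.
Sorted by start: B, C, D, A, E, F, G.
C starts after B ends, so B has no further overlaps.
D starts after C ends, so C has no further overlaps.
A starts exactly when D ends (back-to-back, no overlap), so D has no further overlaps.
E starts exactly when A ends (back-to-back, no overlap), so A has no further overlaps.
F starts after E ends, so E has no further overlaps.
G starts after F ends.
Every pair is clear; the schedule has no overlaps.

No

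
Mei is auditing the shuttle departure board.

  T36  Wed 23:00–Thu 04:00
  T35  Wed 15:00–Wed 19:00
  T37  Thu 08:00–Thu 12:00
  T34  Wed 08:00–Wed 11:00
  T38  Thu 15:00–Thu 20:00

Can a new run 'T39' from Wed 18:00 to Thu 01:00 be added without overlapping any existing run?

No — it overlaps T35, T36

T34: ends Wed 11:00 at or before T39 starts Wed 18:00 → clear.
T35: starts Wed 15:00 before T39 ends Thu 01:00, and ends Wed 19:00 after T39 starts Wed 18:00 → overlap.
T36: starts Wed 23:00 before T39 ends Thu 01:00, and ends Thu 04:00 after T39 starts Wed 18:00 → overlap.
T37: starts Thu 08:00 at or after T39 ends Thu 01:00 → clear.
T38: starts Thu 15:00 at or after T39 ends Thu 01:00 → clear.
T39 overlaps T35, T36.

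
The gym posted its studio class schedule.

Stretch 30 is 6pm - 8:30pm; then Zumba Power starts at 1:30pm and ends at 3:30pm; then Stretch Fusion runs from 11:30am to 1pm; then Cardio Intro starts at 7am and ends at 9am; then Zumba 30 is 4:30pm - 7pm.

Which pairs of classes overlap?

Sorted by start: Cardio Intro, Stretch Fusion, Zumba Power, Zumba 30, Stretch 30.
Stretch Fusion starts after Cardio Intro ends — done with Cardio Intro.
Zumba Power starts after Stretch Fusion ends — done with Stretch Fusion.
Zumba 30 starts after Zumba Power ends — done with Zumba Power.
Stretch 30 starts before Zumba 30 ends → Zumba 30 and Stretch 30 overlap.

Stretch 30 & Zumba 30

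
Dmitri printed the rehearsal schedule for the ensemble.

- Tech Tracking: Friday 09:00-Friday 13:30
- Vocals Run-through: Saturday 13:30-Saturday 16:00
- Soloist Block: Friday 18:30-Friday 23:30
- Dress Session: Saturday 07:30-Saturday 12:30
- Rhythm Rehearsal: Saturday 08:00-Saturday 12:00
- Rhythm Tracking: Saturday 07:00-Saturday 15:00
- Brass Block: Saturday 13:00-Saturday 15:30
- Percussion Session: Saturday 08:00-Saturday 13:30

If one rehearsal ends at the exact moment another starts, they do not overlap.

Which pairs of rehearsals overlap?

Brass Block & Percussion Session, Brass Block & Rhythm Tracking, Brass Block & Vocals Run-through, Dress Session & Percussion Session, Dress Session & Rhythm Rehearsal, Dress Session & Rhythm Tracking, Percussion Session & Rhythm Rehearsal, Percussion Session & Rhythm Tracking, Rhythm Rehearsal & Rhythm Tracking, Rhythm Tracking & Vocals Run-through

Two intervals overlap when each starts before the other ends.
Sorted by start: Tech Tracking, Soloist Block, Rhythm Tracking, Dress Session, Rhythm Rehearsal, Percussion Session, Brass Block, Vocals Run-through.
Soloist Block starts after Tech Tracking ends, so nothing later overlaps Tech Tracking either.
Rhythm Tracking starts after Soloist Block ends, so nothing later overlaps Soloist Block either.
Dress Session starts before Rhythm Tracking ends → Rhythm Tracking and Dress Session overlap.
Rhythm Rehearsal starts before Rhythm Tracking ends → Rhythm Tracking and Rhythm Rehearsal overlap.
Percussion Session starts before Rhythm Tracking ends → Rhythm Tracking and Percussion Session overlap.
Brass Block starts before Rhythm Tracking ends → Rhythm Tracking and Brass Block overlap.
Vocals Run-through starts before Rhythm Tracking ends → Rhythm Tracking and Vocals Run-through overlap.
Rhythm Rehearsal starts before Dress Session ends → Dress Session and Rhythm Rehearsal overlap.
Percussion Session starts before Dress Session ends → Dress Session and Percussion Session overlap.
Brass Block starts after Dress Session ends, so nothing later overlaps Dress Session either.
Percussion Session starts before Rhythm Rehearsal ends → Rhythm Rehearsal and Percussion Session overlap.
Brass Block starts after Rhythm Rehearsal ends, so nothing later overlaps Rhythm Rehearsal either.
Brass Block starts before Percussion Session ends → Percussion Session and Brass Block overlap.
Vocals Run-through starts exactly when Percussion Session ends (back-to-back, no overlap).
Vocals Run-through starts before Brass Block ends → Brass Block and Vocals Run-through overlap.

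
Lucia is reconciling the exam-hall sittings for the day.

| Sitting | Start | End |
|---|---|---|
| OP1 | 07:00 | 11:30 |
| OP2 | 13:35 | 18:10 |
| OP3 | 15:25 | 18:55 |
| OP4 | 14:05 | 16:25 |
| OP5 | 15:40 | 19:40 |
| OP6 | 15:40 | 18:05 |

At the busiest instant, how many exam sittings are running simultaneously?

Sweep the timeline, counting +1 at each start and −1 at each end (ends before starts at a tie):
07:00 start OP1 → 1
11:30 end OP1 → 0
13:35 start OP2 → 1
14:05 start OP4 → 2
15:25 start OP3 → 3
15:40 start OP5 → 4
15:40 start OP6 → 5
16:25 end OP4 → 4
18:05 end OP6 → 3
18:10 end OP2 → 2
18:55 end OP3 → 1
19:40 end OP5 → 0
Peak is 5, at 15:40 (OP2, OP3, OP4, OP5, OP6).

5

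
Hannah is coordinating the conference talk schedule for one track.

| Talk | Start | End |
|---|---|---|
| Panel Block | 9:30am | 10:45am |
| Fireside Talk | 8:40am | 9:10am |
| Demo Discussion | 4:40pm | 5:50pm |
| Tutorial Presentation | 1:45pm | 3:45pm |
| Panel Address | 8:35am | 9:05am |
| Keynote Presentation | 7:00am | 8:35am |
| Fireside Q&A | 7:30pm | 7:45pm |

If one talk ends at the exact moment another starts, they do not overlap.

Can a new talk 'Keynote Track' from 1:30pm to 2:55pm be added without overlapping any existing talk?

Keynote Presentation: ends 8:35am at or before Keynote Track starts 1:30pm → clear.
Panel Address: ends 9:05am at or before Keynote Track starts 1:30pm → clear.
Fireside Talk: ends 9:10am at or before Keynote Track starts 1:30pm → clear.
Panel Block: ends 10:45am at or before Keynote Track starts 1:30pm → clear.
Tutorial Presentation: starts 1:45pm before Keynote Track ends 2:55pm, and ends 3:45pm after Keynote Track starts 1:30pm → overlap.
Demo Discussion: starts 4:40pm at or after Keynote Track ends 2:55pm → clear.
Fireside Q&A: starts 7:30pm at or after Keynote Track ends 2:55pm → clear.
Keynote Track overlaps Tutorial Presentation.

No — it overlaps Tutorial Presentation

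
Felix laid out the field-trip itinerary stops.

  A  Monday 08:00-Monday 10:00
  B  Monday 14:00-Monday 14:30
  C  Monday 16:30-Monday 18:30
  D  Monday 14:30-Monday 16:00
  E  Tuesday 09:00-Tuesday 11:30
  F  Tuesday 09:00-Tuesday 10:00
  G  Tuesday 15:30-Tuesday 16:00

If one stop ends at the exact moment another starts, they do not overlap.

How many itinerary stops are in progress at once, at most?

2

Sort all start/end points and keep a running count:
Monday 08:00 start A → 1
Monday 10:00 end A → 0
Monday 14:00 start B → 1
Monday 14:30 end B → 0
Monday 14:30 start D → 1
Monday 16:00 end D → 0
Monday 16:30 start C → 1
Monday 18:30 end C → 0
Tuesday 09:00 start E → 1
Tuesday 09:00 start F → 2
Tuesday 10:00 end F → 1
Tuesday 11:30 end E → 0
Tuesday 15:30 start G → 1
Tuesday 16:00 end G → 0
Peak is 2, at Tuesday 09:00 (E, F).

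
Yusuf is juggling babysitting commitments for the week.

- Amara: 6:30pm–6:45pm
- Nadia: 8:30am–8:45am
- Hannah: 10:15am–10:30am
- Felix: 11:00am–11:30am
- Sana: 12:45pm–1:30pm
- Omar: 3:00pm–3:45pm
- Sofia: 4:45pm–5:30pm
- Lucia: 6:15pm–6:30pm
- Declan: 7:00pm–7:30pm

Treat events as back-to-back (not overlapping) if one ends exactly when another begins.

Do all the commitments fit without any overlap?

Yes

Two intervals overlap when each starts before the other ends.
Sorted by start: Nadia, Hannah, Felix, Sana, Omar, Sofia, Lucia, Amara, Declan.
Hannah starts after Nadia ends, so nothing later overlaps Nadia either.
Felix starts after Hannah ends, so nothing later overlaps Hannah either.
Sana starts after Felix ends, so nothing later overlaps Felix either.
Omar starts after Sana ends, so nothing later overlaps Sana either.
Sofia starts after Omar ends, so nothing later overlaps Omar either.
Lucia starts after Sofia ends, so nothing later overlaps Sofia either.
Amara starts exactly when Lucia ends (back-to-back, no overlap), so nothing later overlaps Lucia either.
Declan starts after Amara ends.
Every pair is clear; the schedule has no overlaps.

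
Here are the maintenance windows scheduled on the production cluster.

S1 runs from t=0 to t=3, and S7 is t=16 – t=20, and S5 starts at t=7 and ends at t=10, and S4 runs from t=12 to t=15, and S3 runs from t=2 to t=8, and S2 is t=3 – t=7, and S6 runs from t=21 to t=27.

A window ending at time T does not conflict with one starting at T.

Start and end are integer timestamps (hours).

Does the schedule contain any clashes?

Sorted by start: S1, S3, S2, S5, S4, S7, S6.
S3 starts before S1 ends → S1 and S3 overlap.
That's a conflict, so the schedule is not conflict-free.

Yes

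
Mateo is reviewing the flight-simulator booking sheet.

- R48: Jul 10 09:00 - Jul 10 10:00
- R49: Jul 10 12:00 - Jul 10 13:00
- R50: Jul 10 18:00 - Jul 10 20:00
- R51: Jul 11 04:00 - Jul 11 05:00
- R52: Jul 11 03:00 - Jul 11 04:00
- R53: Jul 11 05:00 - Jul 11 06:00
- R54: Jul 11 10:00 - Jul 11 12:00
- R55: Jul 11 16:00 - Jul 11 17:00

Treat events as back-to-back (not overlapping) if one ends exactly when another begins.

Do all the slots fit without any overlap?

Sorted by start: R48, R49, R50, R52, R51, R53, R54, R55.
R49 starts after R48 ends, so nothing later overlaps R48 either.
R50 starts after R49 ends, so nothing later overlaps R49 either.
R52 starts after R50 ends, so nothing later overlaps R50 either.
R51 starts exactly when R52 ends (back-to-back, no overlap), so nothing later overlaps R52 either.
R53 starts exactly when R51 ends (back-to-back, no overlap), so nothing later overlaps R51 either.
R54 starts after R53 ends, so nothing later overlaps R53 either.
R55 starts after R54 ends.
Every pair is clear; the schedule has no overlaps.

Yes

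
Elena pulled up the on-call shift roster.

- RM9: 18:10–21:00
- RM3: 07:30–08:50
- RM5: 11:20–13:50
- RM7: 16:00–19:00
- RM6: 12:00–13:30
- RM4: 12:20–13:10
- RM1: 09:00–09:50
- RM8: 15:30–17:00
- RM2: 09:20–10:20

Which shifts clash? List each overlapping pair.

RM1 & RM2, RM4 & RM5, RM4 & RM6, RM5 & RM6, RM7 & RM8, RM7 & RM9

Two intervals overlap when each starts before the other ends.
Sorted by start: RM3, RM1, RM2, RM5, RM6, RM4, RM8, RM7, RM9.
RM1 starts after RM3 ends, so RM3 has no further overlaps.
RM2 starts before RM1 ends → RM1 and RM2 overlap.
RM5 starts after RM1 ends, so RM1 has no further overlaps.
RM5 starts after RM2 ends, so RM2 has no further overlaps.
RM6 starts before RM5 ends → RM5 and RM6 overlap.
RM4 starts before RM5 ends → RM5 and RM4 overlap.
RM8 starts after RM5 ends, so RM5 has no further overlaps.
RM4 starts before RM6 ends → RM6 and RM4 overlap.
RM8 starts after RM6 ends, so RM6 has no further overlaps.
RM8 starts after RM4 ends, so RM4 has no further overlaps.
RM7 starts before RM8 ends → RM8 and RM7 overlap.
RM9 starts after RM8 ends.
RM9 starts before RM7 ends → RM7 and RM9 overlap.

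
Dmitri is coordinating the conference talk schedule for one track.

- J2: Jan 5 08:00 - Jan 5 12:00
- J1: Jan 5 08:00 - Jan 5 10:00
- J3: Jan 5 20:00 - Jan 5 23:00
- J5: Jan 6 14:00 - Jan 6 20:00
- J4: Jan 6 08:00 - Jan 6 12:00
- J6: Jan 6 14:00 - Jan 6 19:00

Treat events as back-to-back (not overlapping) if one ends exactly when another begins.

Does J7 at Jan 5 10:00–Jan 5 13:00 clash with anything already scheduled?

J1: ends Jan 5 10:00 at or before J7 starts Jan 5 10:00 → clear.
J2: starts Jan 5 08:00 before J7 ends Jan 5 13:00, and ends Jan 5 12:00 after J7 starts Jan 5 10:00 → overlap.
J3: starts Jan 5 20:00 at or after J7 ends Jan 5 13:00 → clear.
J4: starts Jan 6 08:00 at or after J7 ends Jan 5 13:00 → clear.
J5: starts Jan 6 14:00 at or after J7 ends Jan 5 13:00 → clear.
J6: starts Jan 6 14:00 at or after J7 ends Jan 5 13:00 → clear.
J7 overlaps J2.

Yes — it overlaps J2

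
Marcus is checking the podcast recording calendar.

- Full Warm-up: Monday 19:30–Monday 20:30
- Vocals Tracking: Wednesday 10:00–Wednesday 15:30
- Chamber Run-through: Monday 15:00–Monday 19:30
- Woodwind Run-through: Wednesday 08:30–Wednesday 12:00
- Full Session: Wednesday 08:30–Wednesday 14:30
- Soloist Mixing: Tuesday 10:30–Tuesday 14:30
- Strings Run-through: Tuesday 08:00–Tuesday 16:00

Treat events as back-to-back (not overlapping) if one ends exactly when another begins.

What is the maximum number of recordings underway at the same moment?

3

Sort all start/end points and keep a running count:
Monday 15:00 start Chamber Run-through → 1
Monday 19:30 end Chamber Run-through → 0
Monday 19:30 start Full Warm-up → 1
Monday 20:30 end Full Warm-up → 0
Tuesday 08:00 start Strings Run-through → 1
Tuesday 10:30 start Soloist Mixing → 2
Tuesday 14:30 end Soloist Mixing → 1
Tuesday 16:00 end Strings Run-through → 0
Wednesday 08:30 start Full Session → 1
Wednesday 08:30 start Woodwind Run-through → 2
Wednesday 10:00 start Vocals Tracking → 3
Wednesday 12:00 end Woodwind Run-through → 2
Wednesday 14:30 end Full Session → 1
Wednesday 15:30 end Vocals Tracking → 0
Peak is 3, at Wednesday 10:00 (Full Session, Vocals Tracking, Woodwind Run-through).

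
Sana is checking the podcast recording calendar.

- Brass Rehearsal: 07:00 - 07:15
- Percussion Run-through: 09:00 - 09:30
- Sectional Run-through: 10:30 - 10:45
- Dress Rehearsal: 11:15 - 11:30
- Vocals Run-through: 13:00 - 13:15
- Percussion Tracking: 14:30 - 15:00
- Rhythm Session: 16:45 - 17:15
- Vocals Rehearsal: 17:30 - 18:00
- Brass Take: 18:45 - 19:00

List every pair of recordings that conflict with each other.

no conflicts

Sorted by start: Brass Rehearsal, Percussion Run-through, Sectional Run-through, Dress Rehearsal, Vocals Run-through, Percussion Tracking, Rhythm Session, Vocals Rehearsal, Brass Take.
Percussion Run-through starts after Brass Rehearsal ends, so Brass Rehearsal has no further overlaps.
Sectional Run-through starts after Percussion Run-through ends, so Percussion Run-through has no further overlaps.
Dress Rehearsal starts after Sectional Run-through ends, so Sectional Run-through has no further overlaps.
Vocals Run-through starts after Dress Rehearsal ends, so Dress Rehearsal has no further overlaps.
Percussion Tracking starts after Vocals Run-through ends, so Vocals Run-through has no further overlaps.
Rhythm Session starts after Percussion Tracking ends, so Percussion Tracking has no further overlaps.
Vocals Rehearsal starts after Rhythm Session ends, so Rhythm Session has no further overlaps.
Brass Take starts after Vocals Rehearsal ends.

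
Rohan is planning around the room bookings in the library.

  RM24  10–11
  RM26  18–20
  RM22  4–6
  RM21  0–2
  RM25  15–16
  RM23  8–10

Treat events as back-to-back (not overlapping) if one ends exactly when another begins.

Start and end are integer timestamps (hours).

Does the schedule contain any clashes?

Sorted by start: RM21, RM22, RM23, RM24, RM25, RM26.
RM22 starts after RM21 ends, so nothing later overlaps RM21 either.
RM23 starts after RM22 ends, so nothing later overlaps RM22 either.
RM24 starts exactly when RM23 ends (back-to-back, no overlap), so nothing later overlaps RM23 either.
RM25 starts after RM24 ends, so nothing later overlaps RM24 either.
RM26 starts after RM25 ends.
Every pair is clear; the schedule has no overlaps.

No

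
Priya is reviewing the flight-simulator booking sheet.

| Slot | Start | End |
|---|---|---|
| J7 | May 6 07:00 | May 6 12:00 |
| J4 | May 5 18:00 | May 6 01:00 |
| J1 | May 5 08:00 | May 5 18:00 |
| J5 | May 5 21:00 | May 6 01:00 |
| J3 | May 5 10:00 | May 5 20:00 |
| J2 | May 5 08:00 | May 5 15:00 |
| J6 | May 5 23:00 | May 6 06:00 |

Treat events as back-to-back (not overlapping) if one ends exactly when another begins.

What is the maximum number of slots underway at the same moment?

Sort all start/end points and keep a running count:
May 5 08:00 start J1 → 1
May 5 08:00 start J2 → 2
May 5 10:00 start J3 → 3
May 5 15:00 end J2 → 2
May 5 18:00 end J1 → 1
May 5 18:00 start J4 → 2
May 5 20:00 end J3 → 1
May 5 21:00 start J5 → 2
May 5 23:00 start J6 → 3
May 6 01:00 end J4 → 2
May 6 01:00 end J5 → 1
May 6 06:00 end J6 → 0
May 6 07:00 start J7 → 1
May 6 12:00 end J7 → 0
Peak is 3, at May 5 10:00 (J1, J2, J3).

3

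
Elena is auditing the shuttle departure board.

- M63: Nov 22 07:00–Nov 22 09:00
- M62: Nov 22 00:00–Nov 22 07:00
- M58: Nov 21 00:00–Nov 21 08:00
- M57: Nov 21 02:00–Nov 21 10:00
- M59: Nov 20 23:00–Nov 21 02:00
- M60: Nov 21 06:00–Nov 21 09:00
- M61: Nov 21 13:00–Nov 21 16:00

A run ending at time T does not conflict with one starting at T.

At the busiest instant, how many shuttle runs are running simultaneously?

Sort all start/end points and keep a running count:
Nov 20 23:00 start M59 → 1
Nov 21 00:00 start M58 → 2
Nov 21 02:00 end M59 → 1
Nov 21 02:00 start M57 → 2
Nov 21 06:00 start M60 → 3
Nov 21 08:00 end M58 → 2
Nov 21 09:00 end M60 → 1
Nov 21 10:00 end M57 → 0
Nov 21 13:00 start M61 → 1
Nov 21 16:00 end M61 → 0
Nov 22 00:00 start M62 → 1
Nov 22 07:00 end M62 → 0
Nov 22 07:00 start M63 → 1
Nov 22 09:00 end M63 → 0
Peak is 3, at Nov 21 06:00 (M57, M58, M60).

3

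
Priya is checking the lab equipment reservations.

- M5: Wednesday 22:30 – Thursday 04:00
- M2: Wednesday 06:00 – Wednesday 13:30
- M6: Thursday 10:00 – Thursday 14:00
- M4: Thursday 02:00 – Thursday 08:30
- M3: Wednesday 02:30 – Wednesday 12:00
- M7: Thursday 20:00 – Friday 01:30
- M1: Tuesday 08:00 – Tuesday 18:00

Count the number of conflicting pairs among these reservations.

2

Sorted by start: M1, M3, M2, M5, M4, M6, M7.
M3 starts after M1 ends, so M1 has no further overlaps.
M2 starts before M3 ends → M3 and M2 overlap.
M5 starts after M3 ends, so M3 has no further overlaps.
M5 starts after M2 ends, so M2 has no further overlaps.
M4 starts before M5 ends → M5 and M4 overlap.
M6 starts after M5 ends, so M5 has no further overlaps.
M6 starts after M4 ends, so M4 has no further overlaps.
M7 starts after M6 ends.
Overlapping pairs: M2 & M3, M4 & M5 — 2 in total.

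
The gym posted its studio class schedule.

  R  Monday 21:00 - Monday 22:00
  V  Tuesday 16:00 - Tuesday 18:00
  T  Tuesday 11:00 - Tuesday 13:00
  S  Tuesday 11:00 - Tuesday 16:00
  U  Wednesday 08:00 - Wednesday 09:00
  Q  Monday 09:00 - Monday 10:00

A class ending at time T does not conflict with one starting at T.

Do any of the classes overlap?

Yes

Sorted by start: Q, R, S, T, V, U.
R starts after Q ends — done with Q.
S starts after R ends — done with R.
T starts before S ends → S and T overlap.
That's a conflict, so the schedule is not conflict-free.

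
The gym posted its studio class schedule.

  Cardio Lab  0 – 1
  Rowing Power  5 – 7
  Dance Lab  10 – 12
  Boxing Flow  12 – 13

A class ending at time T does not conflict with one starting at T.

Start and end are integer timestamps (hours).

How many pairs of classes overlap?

0

Sorted by start: Cardio Lab, Rowing Power, Dance Lab, Boxing Flow.
Rowing Power starts after Cardio Lab ends — done with Cardio Lab.
Dance Lab starts after Rowing Power ends — done with Rowing Power.
Boxing Flow starts exactly when Dance Lab ends (back-to-back, no overlap).
No pair overlaps.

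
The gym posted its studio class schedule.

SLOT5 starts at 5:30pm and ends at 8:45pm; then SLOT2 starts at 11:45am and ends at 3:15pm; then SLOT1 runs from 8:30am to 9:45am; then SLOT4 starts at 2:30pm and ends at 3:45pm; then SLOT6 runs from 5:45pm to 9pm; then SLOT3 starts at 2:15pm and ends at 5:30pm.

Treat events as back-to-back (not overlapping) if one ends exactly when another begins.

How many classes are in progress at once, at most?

Walk through starts and ends in time order (an end at T is processed before a start at T):
8:30am start SLOT1 → 1
9:45am end SLOT1 → 0
11:45am start SLOT2 → 1
2:15pm start SLOT3 → 2
2:30pm start SLOT4 → 3
3:15pm end SLOT2 → 2
3:45pm end SLOT4 → 1
5:30pm end SLOT3 → 0
5:30pm start SLOT5 → 1
5:45pm start SLOT6 → 2
8:45pm end SLOT5 → 1
9pm end SLOT6 → 0
Peak is 3, at 2:30pm (SLOT2, SLOT3, SLOT4).

3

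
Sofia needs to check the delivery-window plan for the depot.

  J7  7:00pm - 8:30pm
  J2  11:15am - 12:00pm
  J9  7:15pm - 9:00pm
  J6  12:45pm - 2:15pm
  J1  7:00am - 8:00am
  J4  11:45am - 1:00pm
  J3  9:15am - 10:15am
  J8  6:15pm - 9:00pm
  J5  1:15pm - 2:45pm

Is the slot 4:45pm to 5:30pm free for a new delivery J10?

Yes — the slot is free

J1: ends 8:00am at or before J10 starts 4:45pm → clear.
J3: ends 10:15am at or before J10 starts 4:45pm → clear.
J2: ends 12:00pm at or before J10 starts 4:45pm → clear.
J4: ends 1:00pm at or before J10 starts 4:45pm → clear.
J6: ends 2:15pm at or before J10 starts 4:45pm → clear.
J5: ends 2:45pm at or before J10 starts 4:45pm → clear.
J8: starts 6:15pm at or after J10 ends 5:30pm → clear.
J7: starts 7:00pm at or after J10 ends 5:30pm → clear.
J9: starts 7:15pm at or after J10 ends 5:30pm → clear.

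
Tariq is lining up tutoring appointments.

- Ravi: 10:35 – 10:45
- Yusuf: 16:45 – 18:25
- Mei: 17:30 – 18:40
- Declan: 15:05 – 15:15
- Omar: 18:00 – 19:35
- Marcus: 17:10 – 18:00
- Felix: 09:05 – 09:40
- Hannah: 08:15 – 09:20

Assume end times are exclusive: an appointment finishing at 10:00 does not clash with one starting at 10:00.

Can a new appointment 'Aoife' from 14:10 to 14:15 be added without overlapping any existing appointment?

Hannah: ends 09:20 at or before Aoife starts 14:10 → clear.
Felix: ends 09:40 at or before Aoife starts 14:10 → clear.
Ravi: ends 10:45 at or before Aoife starts 14:10 → clear.
Declan: starts 15:05 at or after Aoife ends 14:15 → clear.
Yusuf: starts 16:45 at or after Aoife ends 14:15 → clear.
Marcus: starts 17:10 at or after Aoife ends 14:15 → clear.
Mei: starts 17:30 at or after Aoife ends 14:15 → clear.
Omar: starts 18:00 at or after Aoife ends 14:15 → clear.

Yes — the slot is free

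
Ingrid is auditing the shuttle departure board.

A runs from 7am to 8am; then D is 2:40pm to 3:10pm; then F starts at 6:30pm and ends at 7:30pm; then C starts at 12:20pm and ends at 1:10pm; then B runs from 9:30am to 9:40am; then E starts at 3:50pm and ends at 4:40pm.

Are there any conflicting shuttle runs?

No

Sorted by start: A, B, C, D, E, F.
B starts after A ends — done with A.
C starts after B ends — done with B.
D starts after C ends — done with C.
E starts after D ends — done with D.
F starts after E ends.
Every pair is clear; the schedule has no overlaps.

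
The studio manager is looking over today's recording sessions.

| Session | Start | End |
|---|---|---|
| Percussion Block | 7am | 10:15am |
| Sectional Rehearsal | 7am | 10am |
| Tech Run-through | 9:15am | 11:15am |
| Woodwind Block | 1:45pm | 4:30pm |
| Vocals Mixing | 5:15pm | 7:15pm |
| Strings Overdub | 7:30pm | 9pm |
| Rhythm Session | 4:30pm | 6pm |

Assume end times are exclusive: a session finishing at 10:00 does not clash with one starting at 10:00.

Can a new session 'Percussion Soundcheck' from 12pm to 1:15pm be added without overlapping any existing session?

Percussion Block: ends 10:15am at or before Percussion Soundcheck starts 12pm → clear.
Sectional Rehearsal: ends 10am at or before Percussion Soundcheck starts 12pm → clear.
Tech Run-through: ends 11:15am at or before Percussion Soundcheck starts 12pm → clear.
Woodwind Block: starts 1:45pm at or after Percussion Soundcheck ends 1:15pm → clear.
Rhythm Session: starts 4:30pm at or after Percussion Soundcheck ends 1:15pm → clear.
Vocals Mixing: starts 5:15pm at or after Percussion Soundcheck ends 1:15pm → clear.
Strings Overdub: starts 7:30pm at or after Percussion Soundcheck ends 1:15pm → clear.

Yes — the slot is free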